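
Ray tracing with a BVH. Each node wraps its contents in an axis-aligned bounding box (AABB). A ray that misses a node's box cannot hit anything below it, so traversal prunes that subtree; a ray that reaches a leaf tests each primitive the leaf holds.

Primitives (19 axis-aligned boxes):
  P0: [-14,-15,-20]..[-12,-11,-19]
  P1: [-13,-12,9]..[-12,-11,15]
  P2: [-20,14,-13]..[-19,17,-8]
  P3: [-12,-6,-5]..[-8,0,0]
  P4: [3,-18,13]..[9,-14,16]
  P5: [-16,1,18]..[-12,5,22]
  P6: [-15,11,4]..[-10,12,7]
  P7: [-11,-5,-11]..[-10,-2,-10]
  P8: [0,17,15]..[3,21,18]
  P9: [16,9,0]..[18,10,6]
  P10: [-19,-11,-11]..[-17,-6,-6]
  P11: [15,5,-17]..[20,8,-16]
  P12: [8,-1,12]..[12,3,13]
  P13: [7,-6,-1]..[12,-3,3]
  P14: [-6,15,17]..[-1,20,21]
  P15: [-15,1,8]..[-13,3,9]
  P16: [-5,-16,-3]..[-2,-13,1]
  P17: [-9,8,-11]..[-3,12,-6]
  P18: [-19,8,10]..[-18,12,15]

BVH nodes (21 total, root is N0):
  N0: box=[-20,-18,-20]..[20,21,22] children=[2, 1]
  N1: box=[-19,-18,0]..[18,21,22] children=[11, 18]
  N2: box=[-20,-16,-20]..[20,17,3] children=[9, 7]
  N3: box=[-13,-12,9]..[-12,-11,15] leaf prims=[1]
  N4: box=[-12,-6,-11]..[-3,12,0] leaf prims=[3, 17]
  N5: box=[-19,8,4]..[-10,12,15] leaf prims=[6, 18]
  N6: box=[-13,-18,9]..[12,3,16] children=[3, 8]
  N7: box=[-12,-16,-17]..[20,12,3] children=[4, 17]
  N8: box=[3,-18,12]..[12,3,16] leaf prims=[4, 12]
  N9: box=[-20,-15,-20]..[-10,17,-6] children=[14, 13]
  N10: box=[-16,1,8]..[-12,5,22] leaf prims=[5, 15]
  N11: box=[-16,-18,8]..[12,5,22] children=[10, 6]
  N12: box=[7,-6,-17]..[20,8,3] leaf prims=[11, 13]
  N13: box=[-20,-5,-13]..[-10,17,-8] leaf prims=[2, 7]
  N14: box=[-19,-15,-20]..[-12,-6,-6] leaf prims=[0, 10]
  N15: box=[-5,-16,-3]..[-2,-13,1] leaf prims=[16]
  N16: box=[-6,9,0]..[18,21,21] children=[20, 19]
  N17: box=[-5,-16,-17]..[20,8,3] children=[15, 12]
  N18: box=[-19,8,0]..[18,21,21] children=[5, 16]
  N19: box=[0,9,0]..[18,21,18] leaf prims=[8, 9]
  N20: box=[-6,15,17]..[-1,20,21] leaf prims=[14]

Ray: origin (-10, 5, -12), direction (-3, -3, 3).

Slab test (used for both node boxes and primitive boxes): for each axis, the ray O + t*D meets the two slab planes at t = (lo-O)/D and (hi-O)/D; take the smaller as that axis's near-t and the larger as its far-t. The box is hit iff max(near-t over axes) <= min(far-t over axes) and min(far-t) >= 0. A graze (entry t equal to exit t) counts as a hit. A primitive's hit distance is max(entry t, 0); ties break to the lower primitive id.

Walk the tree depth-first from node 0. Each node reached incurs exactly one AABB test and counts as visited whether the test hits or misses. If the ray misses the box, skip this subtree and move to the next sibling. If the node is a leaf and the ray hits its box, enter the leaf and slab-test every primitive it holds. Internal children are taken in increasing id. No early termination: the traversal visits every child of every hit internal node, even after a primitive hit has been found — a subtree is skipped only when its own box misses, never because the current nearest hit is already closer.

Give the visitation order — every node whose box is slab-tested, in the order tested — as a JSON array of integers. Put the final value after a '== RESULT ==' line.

Trace the traversal:
N0 x:[-10,10/3] y:[-16/3,23/3] z:[-8/3,34/3] -> hit [-8/3,10/3], descend [1, 2]
  N1 x:[-28/3,3] y:[-16/3,23/3] z:[4,34/3] -> miss, prune
  N2 x:[-10,10/3] y:[-4,7] z:[-8/3,5] -> hit [-8/3,10/3], descend [7, 9]
    N7 x:[-10,2/3] y:[-7/3,7] z:[-5/3,5] -> hit [-5/3,2/3], descend [4, 17]
      N4 x:[-7/3,2/3] y:[-7/3,11/3] z:[1/3,4] -> hit [1/3,2/3] leaf, test {P3(miss), P17(miss)}
      N17 x:[-10,-5/3] y:[-1,7] z:[-5/3,5] -> miss, prune
    N9 x:[0,10/3] y:[-4,20/3] z:[-8/3,2] -> hit [0,2], descend [13, 14]
      N13 x:[0,10/3] y:[-4,10/3] z:[-1/3,4/3] -> hit [0,4/3] leaf, test {P2(miss), P7(miss)}
      N14 x:[2/3,3] y:[11/3,20/3] z:[-8/3,2] -> miss, prune

Visited [0, 1, 2, 7, 4, 17, 9, 13, 14]. Tests: 9 box, 2 leaf. Nearest: miss.

== RESULT ==
[0, 1, 2, 7, 4, 17, 9, 13, 14]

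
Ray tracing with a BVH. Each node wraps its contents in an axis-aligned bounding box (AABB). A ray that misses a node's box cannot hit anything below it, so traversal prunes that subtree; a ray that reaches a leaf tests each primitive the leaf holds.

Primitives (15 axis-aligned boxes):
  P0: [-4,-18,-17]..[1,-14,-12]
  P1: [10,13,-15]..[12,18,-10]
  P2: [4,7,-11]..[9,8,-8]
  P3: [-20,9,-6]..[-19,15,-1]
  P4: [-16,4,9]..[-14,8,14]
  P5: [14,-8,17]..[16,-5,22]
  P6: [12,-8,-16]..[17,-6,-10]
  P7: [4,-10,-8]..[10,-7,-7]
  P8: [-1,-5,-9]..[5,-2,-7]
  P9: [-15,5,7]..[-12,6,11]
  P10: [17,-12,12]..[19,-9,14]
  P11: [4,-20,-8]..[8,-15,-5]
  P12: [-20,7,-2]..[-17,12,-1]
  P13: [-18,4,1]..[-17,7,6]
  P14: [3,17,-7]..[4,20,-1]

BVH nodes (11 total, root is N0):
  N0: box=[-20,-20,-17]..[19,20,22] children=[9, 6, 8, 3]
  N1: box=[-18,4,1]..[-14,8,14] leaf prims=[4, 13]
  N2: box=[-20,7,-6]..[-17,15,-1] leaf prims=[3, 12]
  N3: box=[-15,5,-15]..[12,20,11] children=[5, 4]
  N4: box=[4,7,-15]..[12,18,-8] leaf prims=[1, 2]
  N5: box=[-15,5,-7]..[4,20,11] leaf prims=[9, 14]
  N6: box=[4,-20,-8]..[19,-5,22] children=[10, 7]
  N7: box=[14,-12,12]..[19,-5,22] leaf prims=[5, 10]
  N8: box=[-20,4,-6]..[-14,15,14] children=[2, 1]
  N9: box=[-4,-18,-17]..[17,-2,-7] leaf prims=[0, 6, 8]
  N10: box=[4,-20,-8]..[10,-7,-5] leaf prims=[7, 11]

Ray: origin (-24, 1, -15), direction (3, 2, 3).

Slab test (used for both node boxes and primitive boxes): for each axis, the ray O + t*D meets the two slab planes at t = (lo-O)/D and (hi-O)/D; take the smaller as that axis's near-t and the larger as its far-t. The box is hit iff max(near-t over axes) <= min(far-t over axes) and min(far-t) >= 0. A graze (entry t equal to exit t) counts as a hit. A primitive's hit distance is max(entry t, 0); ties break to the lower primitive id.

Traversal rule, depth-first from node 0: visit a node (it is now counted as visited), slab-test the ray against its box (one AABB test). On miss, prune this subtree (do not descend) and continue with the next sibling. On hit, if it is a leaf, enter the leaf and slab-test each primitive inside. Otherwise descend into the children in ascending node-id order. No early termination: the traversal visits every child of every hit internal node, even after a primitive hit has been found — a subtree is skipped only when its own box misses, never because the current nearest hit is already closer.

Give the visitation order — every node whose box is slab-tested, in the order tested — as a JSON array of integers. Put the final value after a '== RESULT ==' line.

Trace the traversal:
N0 x:[4/3,43/3] y:[-21/2,19/2] z:[-2/3,37/3] -> hit [4/3,19/2], descend [3, 6, 8, 9]
  N3 x:[3,12] y:[2,19/2] z:[0,26/3] -> hit [3,26/3], descend [4, 5]
    N4 x:[28/3,12] y:[3,17/2] z:[0,7/3] -> miss, prune
    N5 x:[3,28/3] y:[2,19/2] z:[8/3,26/3] -> hit [3,26/3] leaf, test {P9(miss), P14(miss)}
  N6 x:[28/3,43/3] y:[-21/2,-3] z:[7/3,37/3] -> miss, prune
  N8 x:[4/3,10/3] y:[3/2,7] z:[3,29/3] -> hit [3,10/3], descend [1, 2]
    N1 x:[2,10/3] y:[3/2,7/2] z:[16/3,29/3] -> miss, prune
    N2 x:[4/3,7/3] y:[3,7] z:[3,14/3] -> miss, prune
  N9 x:[20/3,41/3] y:[-19/2,-3/2] z:[-2/3,8/3] -> miss, prune

Visited [0, 3, 4, 5, 6, 8, 1, 2, 9]. Tests: 9 box, 1 leaf. Nearest: miss.

== RESULT ==
[0, 3, 4, 5, 6, 8, 1, 2, 9]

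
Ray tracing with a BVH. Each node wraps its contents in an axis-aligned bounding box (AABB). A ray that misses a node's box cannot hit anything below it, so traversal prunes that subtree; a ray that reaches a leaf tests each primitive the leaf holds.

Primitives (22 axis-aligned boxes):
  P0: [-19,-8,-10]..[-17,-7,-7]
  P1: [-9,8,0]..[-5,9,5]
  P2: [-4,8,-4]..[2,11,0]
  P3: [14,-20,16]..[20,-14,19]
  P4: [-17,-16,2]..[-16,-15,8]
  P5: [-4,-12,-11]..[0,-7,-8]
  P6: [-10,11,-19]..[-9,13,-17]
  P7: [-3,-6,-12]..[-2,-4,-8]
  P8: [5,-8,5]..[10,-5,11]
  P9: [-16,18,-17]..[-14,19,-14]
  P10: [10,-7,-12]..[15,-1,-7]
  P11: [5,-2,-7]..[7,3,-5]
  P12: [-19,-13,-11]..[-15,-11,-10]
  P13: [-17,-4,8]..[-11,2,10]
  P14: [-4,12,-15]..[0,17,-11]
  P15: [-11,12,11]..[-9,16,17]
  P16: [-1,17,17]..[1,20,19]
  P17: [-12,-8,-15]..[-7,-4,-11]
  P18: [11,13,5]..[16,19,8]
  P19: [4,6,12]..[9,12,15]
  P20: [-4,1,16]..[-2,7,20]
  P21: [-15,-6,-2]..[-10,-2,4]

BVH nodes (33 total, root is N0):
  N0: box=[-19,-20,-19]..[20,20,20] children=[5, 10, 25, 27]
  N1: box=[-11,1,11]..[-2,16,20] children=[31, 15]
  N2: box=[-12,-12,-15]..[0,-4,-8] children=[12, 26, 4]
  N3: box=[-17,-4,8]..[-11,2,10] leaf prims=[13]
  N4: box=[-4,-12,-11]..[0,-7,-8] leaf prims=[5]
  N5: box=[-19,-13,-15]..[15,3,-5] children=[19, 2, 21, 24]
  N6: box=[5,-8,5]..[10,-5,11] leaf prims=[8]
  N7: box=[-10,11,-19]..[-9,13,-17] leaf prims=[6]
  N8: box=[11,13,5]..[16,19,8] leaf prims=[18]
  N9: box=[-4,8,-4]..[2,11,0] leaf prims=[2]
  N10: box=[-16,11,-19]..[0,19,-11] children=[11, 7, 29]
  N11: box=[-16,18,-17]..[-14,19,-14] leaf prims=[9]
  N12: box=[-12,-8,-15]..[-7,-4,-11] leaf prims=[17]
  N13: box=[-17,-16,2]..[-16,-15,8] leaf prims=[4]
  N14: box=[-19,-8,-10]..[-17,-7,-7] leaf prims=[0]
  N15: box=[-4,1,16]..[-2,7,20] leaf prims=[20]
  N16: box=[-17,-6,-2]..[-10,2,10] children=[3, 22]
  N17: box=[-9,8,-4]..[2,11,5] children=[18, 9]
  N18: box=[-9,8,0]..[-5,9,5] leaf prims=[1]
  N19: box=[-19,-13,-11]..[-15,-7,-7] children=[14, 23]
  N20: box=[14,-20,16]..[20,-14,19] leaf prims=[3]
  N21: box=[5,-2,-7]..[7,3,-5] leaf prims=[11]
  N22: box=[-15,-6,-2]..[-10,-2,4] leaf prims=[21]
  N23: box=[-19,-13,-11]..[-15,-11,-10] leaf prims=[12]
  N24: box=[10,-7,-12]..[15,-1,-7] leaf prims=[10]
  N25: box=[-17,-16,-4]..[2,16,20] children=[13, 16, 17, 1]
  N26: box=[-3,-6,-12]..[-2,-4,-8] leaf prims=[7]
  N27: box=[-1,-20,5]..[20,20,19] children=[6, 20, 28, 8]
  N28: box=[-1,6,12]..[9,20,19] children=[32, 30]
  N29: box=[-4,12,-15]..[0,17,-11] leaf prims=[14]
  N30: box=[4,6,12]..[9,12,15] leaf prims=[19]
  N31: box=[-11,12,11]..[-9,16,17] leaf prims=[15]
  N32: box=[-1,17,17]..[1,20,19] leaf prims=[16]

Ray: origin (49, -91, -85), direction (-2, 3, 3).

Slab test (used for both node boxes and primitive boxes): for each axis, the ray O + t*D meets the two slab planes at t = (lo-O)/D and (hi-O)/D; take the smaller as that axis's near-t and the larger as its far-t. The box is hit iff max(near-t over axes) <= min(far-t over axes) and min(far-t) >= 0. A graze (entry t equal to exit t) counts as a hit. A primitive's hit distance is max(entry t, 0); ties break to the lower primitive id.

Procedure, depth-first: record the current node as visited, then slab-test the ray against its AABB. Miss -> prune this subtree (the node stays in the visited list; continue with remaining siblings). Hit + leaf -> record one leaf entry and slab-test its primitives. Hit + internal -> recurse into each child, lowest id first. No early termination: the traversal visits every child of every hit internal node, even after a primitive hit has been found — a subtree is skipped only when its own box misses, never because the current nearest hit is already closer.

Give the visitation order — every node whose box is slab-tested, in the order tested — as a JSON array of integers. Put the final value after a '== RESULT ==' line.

Walk:
N0 x:[29/2,34] y:[71/3,37] z:[22,35] -> hit [71/3,34], descend [5, 10, 25, 27]
  N5 x:[17,34] y:[26,94/3] z:[70/3,80/3] -> hit [26,80/3], descend [2, 19, 21, 24]
    N2 x:[49/2,61/2] y:[79/3,29] z:[70/3,77/3] -> miss, prune
    N19 x:[32,34] y:[26,28] z:[74/3,26] -> miss, prune
    N21 x:[21,22] y:[89/3,94/3] z:[26,80/3] -> miss, prune
    N24 x:[17,39/2] y:[28,30] z:[73/3,26] -> miss, prune
  N10 x:[49/2,65/2] y:[34,110/3] z:[22,74/3] -> miss, prune
  N25 x:[47/2,33] y:[25,107/3] z:[27,35] -> hit [27,33], descend [1, 13, 16, 17]
    N1 x:[51/2,30] y:[92/3,107/3] z:[32,35] -> miss, prune
    N13 x:[65/2,33] y:[25,76/3] z:[29,31] -> miss, prune
    N16 x:[59/2,33] y:[85/3,31] z:[83/3,95/3] -> hit [59/2,31], descend [3, 22]
      N3 x:[30,33] y:[29,31] z:[31,95/3] -> hit [31,31] leaf, test {P13@t=31}
      N22 x:[59/2,32] y:[85/3,89/3] z:[83/3,89/3] -> hit [59/2,89/3] leaf, test {P21@t=59/2}
    N17 x:[47/2,29] y:[33,34] z:[27,30] -> miss, prune
  N27 x:[29/2,25] y:[71/3,37] z:[30,104/3] -> miss, prune

15 AABB tests over nodes [0, 5, 2, 19, 21, 24, 10, 25, 1, 13, 16, 3, 22, 17, 27]; 2 leaves entered; closest P21.

== RESULT ==
[0, 5, 2, 19, 21, 24, 10, 25, 1, 13, 16, 3, 22, 17, 27]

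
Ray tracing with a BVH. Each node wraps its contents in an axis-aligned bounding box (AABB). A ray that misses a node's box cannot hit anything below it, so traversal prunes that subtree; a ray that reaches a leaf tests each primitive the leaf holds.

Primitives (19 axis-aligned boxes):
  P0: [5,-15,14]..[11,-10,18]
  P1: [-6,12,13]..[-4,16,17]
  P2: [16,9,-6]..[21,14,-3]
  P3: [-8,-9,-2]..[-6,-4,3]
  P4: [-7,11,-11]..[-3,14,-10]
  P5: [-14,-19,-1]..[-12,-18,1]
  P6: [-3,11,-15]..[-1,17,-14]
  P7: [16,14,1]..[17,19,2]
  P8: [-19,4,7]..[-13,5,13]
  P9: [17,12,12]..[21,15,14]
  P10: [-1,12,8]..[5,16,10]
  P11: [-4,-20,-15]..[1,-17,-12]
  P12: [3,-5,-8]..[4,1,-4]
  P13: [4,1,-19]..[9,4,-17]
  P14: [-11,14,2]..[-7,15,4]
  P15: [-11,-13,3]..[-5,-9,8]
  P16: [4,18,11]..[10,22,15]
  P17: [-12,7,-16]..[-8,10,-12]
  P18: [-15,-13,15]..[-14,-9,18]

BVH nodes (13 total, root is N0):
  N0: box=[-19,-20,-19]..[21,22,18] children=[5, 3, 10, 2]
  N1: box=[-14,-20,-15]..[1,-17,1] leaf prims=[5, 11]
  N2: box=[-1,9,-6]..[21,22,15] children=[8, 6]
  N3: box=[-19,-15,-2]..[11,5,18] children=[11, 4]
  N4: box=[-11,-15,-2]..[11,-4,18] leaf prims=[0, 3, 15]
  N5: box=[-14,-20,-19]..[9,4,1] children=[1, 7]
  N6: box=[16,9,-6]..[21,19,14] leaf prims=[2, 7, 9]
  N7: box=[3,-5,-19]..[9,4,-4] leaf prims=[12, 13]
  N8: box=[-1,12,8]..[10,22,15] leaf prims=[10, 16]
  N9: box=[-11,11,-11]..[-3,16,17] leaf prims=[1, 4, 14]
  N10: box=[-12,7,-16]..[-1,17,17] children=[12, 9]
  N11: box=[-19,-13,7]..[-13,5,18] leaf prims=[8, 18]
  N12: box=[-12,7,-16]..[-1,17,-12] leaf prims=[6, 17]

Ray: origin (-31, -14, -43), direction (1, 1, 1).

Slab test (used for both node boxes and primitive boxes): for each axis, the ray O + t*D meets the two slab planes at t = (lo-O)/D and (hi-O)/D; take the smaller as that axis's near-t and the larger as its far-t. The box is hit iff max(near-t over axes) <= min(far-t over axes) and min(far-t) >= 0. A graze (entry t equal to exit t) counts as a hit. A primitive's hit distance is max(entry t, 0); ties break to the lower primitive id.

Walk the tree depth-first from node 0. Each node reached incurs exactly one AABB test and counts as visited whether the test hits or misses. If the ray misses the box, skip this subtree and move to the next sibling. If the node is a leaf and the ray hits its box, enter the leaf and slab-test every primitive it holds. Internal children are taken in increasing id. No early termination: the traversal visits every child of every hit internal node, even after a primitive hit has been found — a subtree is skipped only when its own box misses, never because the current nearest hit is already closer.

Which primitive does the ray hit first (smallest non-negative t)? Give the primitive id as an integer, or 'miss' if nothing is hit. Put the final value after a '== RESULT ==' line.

Walk:
N0 x:[12,52] y:[-6,36] z:[24,61] -> hit [24,36], descend [2, 3, 5, 10]
  N2 x:[30,52] y:[23,36] z:[37,58] -> miss, prune
  N3 x:[12,42] y:[-1,19] z:[41,61] -> miss, prune
  N5 x:[17,40] y:[-6,18] z:[24,44] -> miss, prune
  N10 x:[19,30] y:[21,31] z:[27,60] -> hit [27,30], descend [9, 12]
    N9 x:[20,28] y:[25,30] z:[32,60] -> miss, prune
    N12 x:[19,30] y:[21,31] z:[27,31] -> hit [27,30] leaf, test {P6@t=28, P17(miss)}

Visited [0, 2, 3, 5, 10, 9, 12]. Tests: 7 box, 1 leaf. Nearest: P6.

== RESULT ==
6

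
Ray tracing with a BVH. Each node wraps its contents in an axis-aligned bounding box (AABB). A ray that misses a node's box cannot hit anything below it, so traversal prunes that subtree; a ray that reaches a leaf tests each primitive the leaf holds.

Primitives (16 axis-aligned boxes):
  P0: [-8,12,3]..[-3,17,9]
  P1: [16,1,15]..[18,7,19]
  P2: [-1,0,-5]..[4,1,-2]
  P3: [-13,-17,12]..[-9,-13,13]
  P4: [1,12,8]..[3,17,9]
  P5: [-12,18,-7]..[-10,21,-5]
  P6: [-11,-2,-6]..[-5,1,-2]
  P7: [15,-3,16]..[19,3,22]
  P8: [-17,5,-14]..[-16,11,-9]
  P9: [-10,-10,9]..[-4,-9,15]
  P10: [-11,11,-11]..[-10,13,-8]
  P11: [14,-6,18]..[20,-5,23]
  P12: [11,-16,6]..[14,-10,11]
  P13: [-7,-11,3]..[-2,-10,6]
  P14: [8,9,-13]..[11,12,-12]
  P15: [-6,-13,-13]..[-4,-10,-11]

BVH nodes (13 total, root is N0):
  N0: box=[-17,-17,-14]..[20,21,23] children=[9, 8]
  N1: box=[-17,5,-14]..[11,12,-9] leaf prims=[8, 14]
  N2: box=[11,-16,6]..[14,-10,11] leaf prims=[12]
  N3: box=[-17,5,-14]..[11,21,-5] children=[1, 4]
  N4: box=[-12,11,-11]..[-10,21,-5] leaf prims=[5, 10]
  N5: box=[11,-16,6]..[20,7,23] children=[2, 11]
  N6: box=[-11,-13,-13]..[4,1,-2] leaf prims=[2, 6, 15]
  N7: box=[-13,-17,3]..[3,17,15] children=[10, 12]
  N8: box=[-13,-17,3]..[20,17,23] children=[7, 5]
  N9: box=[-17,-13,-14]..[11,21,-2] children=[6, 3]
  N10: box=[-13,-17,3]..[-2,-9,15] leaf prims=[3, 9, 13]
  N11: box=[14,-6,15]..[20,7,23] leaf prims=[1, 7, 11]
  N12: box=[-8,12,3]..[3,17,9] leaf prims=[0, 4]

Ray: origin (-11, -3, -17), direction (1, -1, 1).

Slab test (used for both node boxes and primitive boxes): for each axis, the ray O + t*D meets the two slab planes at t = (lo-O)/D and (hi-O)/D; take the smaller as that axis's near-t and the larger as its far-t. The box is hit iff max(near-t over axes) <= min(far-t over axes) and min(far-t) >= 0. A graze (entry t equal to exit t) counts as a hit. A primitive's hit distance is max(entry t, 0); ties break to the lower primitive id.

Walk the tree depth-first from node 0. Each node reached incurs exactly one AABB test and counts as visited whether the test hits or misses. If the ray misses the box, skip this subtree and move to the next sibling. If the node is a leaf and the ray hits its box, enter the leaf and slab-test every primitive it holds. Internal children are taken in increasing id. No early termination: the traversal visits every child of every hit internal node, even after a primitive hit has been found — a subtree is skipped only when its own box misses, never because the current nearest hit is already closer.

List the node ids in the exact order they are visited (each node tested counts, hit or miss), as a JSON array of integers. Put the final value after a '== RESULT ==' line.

Walk:
N0 x:[-6,31] y:[-24,14] z:[3,40] -> hit [3,14], descend [8, 9]
  N8 x:[-2,31] y:[-20,14] z:[20,40] -> miss, prune
  N9 x:[-6,22] y:[-24,10] z:[3,15] -> hit [3,10], descend [3, 6]
    N3 x:[-6,22] y:[-24,-8] z:[3,12] -> miss, prune
    N6 x:[0,15] y:[-4,10] z:[4,15] -> hit [4,10] leaf, test {P2(miss), P6(miss), P15(miss)}

order=[0, 8, 9, 3, 6]  |boxes|=5  |leaves|=1  hit=miss

== RESULT ==
[0, 8, 9, 3, 6]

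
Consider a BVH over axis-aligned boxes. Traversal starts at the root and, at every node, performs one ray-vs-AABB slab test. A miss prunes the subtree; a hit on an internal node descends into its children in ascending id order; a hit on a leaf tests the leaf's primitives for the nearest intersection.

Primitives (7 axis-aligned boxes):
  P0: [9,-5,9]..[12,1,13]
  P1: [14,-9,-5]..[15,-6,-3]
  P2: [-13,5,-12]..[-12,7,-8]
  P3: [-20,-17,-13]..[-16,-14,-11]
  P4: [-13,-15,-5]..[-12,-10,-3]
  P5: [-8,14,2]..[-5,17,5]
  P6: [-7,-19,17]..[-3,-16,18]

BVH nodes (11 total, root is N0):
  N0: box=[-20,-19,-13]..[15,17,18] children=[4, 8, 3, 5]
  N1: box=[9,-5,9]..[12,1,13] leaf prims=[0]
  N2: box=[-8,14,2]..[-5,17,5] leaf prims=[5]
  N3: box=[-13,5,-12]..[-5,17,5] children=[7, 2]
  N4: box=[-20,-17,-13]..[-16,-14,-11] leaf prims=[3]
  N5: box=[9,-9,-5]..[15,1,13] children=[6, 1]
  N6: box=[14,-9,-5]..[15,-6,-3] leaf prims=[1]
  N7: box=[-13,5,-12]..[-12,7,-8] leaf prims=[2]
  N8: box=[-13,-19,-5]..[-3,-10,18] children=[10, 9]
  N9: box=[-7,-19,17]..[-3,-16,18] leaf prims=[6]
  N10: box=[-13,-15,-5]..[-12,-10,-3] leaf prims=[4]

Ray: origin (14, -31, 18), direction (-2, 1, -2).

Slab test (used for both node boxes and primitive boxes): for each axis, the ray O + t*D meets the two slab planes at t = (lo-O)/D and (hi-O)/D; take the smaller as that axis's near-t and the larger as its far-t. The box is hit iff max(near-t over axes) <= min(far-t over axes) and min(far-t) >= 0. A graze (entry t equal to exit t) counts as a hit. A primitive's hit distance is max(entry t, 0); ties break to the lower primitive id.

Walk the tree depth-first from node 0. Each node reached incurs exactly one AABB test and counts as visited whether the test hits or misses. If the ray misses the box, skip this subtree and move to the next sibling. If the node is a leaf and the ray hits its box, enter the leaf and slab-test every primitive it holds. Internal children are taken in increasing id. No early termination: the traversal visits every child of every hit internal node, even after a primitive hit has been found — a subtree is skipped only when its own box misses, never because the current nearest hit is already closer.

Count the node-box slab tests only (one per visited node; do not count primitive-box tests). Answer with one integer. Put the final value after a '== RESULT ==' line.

Walk:
N0 x:[-1/2,17] y:[12,48] z:[0,31/2] -> hit [12,31/2], descend [3, 4, 5, 8]
  N3 x:[19/2,27/2] y:[36,48] z:[13/2,15] -> miss, prune
  N4 x:[15,17] y:[14,17] z:[29/2,31/2] -> hit [15,31/2] leaf, test {P3@t=15}
  N5 x:[-1/2,5/2] y:[22,32] z:[5/2,23/2] -> miss, prune
  N8 x:[17/2,27/2] y:[12,21] z:[0,23/2] -> miss, prune

5 AABB tests over nodes [0, 3, 4, 5, 8]; 1 leaf entered; closest P3.

== RESULT ==
5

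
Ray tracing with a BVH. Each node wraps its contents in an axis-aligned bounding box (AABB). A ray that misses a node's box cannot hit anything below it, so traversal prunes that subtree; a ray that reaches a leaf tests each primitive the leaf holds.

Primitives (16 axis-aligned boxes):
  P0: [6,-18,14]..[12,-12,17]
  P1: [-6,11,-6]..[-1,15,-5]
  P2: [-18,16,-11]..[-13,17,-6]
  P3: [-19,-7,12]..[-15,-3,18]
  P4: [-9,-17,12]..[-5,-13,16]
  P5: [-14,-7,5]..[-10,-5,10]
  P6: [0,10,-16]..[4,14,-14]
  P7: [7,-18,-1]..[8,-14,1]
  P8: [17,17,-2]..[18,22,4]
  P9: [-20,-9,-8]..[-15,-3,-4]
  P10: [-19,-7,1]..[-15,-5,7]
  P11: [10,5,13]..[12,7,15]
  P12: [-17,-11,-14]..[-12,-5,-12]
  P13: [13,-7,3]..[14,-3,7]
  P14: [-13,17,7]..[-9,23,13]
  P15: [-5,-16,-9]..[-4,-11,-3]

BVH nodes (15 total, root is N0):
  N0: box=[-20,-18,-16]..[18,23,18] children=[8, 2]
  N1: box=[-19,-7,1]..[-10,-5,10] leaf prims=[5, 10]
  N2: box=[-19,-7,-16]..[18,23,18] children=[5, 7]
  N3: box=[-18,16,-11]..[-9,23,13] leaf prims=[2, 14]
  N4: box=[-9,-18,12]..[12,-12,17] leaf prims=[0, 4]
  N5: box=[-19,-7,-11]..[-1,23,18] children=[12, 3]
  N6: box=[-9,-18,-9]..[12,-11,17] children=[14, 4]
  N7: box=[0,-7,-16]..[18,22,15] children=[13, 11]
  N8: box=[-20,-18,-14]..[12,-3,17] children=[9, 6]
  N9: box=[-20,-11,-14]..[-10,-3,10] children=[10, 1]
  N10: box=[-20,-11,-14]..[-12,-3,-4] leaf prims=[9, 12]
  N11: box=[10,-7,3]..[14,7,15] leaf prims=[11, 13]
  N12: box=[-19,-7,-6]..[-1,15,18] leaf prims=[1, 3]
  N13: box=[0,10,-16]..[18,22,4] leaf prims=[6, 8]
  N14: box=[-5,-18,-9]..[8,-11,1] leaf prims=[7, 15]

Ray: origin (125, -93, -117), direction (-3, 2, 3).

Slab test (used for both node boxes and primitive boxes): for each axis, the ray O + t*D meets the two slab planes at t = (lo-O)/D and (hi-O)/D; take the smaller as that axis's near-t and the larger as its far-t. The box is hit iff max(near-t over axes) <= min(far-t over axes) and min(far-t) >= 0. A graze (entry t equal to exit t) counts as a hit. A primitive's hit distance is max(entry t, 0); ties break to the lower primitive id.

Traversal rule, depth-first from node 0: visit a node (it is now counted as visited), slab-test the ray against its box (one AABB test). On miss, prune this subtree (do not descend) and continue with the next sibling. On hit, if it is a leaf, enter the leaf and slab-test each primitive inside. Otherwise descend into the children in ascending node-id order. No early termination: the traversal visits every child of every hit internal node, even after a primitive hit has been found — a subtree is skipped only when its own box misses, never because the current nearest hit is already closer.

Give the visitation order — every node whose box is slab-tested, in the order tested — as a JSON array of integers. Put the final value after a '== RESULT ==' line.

Walk:
N0 x:[107/3,145/3] y:[75/2,58] z:[101/3,45] -> hit [75/2,45], descend [2, 8]
  N2 x:[107/3,48] y:[43,58] z:[101/3,45] -> hit [43,45], descend [5, 7]
    N5 x:[42,48] y:[43,58] z:[106/3,45] -> hit [43,45], descend [3, 12]
      N3 x:[134/3,143/3] y:[109/2,58] z:[106/3,130/3] -> miss, prune
      N12 x:[42,48] y:[43,54] z:[37,45] -> hit [43,45] leaf, test {P1(miss), P3(miss)}
    N7 x:[107/3,125/3] y:[43,115/2] z:[101/3,44] -> miss, prune
  N8 x:[113/3,145/3] y:[75/2,45] z:[103/3,134/3] -> hit [113/3,134/3], descend [6, 9]
    N6 x:[113/3,134/3] y:[75/2,41] z:[36,134/3] -> hit [113/3,41], descend [4, 14]
      N4 x:[113/3,134/3] y:[75/2,81/2] z:[43,134/3] -> miss, prune
      N14 x:[39,130/3] y:[75/2,41] z:[36,118/3] -> hit [39,118/3] leaf, test {P7@t=39, P15(miss)}
    N9 x:[45,145/3] y:[41,45] z:[103/3,127/3] -> miss, prune

Visited [0, 2, 5, 3, 12, 7, 8, 6, 4, 14, 9]. Tests: 11 box, 2 leaf. Nearest: P7.

== RESULT ==
[0, 2, 5, 3, 12, 7, 8, 6, 4, 14, 9]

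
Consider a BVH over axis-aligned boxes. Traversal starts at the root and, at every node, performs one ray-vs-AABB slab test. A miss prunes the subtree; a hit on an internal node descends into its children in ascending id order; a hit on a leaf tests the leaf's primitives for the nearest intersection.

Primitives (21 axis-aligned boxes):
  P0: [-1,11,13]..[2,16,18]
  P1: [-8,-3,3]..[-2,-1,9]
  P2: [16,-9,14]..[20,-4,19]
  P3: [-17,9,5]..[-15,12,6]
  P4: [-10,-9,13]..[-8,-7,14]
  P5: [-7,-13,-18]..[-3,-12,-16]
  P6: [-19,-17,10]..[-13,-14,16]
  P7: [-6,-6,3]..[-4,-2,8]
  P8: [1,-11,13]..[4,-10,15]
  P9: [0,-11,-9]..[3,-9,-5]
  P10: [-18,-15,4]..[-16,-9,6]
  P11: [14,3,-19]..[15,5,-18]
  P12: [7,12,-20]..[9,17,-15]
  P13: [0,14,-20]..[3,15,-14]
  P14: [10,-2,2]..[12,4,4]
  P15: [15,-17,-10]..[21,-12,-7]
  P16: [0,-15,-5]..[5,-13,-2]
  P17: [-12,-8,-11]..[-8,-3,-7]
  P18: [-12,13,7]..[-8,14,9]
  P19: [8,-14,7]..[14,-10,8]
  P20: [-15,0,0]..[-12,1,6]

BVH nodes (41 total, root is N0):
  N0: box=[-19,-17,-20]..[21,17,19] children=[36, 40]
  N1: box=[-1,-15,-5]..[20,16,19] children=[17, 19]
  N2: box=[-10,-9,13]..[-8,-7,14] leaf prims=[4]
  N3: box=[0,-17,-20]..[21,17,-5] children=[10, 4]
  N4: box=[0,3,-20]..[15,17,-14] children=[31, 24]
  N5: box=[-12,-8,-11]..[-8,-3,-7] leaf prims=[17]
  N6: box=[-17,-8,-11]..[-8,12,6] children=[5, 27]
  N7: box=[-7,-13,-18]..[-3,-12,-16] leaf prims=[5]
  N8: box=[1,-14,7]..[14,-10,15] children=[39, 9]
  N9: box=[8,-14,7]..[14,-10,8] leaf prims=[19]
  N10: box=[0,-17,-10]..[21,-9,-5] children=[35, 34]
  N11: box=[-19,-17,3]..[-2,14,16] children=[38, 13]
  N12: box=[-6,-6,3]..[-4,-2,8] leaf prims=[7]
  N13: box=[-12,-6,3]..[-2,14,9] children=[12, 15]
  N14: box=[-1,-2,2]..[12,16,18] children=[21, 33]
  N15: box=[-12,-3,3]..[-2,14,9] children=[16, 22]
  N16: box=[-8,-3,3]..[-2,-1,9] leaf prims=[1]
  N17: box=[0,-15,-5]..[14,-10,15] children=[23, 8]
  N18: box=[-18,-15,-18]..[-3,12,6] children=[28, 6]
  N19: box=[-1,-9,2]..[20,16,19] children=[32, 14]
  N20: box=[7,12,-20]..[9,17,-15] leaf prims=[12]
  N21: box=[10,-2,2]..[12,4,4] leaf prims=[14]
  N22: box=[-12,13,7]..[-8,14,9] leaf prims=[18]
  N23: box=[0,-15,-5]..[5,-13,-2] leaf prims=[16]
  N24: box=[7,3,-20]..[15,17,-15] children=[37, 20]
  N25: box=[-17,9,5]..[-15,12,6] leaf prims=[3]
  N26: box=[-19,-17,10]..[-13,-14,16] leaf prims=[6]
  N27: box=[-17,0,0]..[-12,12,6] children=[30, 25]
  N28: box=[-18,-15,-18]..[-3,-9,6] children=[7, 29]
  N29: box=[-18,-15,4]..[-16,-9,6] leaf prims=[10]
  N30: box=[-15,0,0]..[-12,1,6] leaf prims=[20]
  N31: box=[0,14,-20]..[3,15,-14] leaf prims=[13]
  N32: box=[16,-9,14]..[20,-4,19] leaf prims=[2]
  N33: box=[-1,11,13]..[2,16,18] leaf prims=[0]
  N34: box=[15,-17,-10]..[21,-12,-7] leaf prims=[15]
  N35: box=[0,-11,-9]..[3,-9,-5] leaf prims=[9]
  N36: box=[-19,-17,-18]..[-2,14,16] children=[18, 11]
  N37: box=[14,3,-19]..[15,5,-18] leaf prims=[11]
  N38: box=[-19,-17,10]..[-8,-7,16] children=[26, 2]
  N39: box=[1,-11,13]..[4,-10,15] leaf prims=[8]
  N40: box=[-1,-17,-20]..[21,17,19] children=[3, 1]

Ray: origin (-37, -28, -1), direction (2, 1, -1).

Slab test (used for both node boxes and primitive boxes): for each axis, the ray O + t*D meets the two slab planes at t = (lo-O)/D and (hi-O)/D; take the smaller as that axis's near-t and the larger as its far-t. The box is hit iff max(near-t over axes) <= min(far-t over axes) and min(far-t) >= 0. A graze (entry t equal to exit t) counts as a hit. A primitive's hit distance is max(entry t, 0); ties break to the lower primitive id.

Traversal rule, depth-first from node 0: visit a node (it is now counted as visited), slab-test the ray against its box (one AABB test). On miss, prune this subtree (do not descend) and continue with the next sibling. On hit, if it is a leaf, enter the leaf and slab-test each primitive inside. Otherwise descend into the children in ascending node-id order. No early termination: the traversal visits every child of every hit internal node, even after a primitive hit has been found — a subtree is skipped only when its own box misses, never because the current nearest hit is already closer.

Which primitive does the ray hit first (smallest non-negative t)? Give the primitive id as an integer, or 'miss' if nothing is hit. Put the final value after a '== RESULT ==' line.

Trace the traversal:
N0 x:[9,29] y:[11,45] z:[-20,19] -> hit [11,19], descend [36, 40]
  N36 x:[9,35/2] y:[11,42] z:[-17,17] -> hit [11,17], descend [11, 18]
    N11 x:[9,35/2] y:[11,42] z:[-17,-4] -> miss, prune
    N18 x:[19/2,17] y:[13,40] z:[-7,17] -> hit [13,17], descend [6, 28]
      N6 x:[10,29/2] y:[20,40] z:[-7,10] -> miss, prune
      N28 x:[19/2,17] y:[13,19] z:[-7,17] -> hit [13,17], descend [7, 29]
        N7 x:[15,17] y:[15,16] z:[15,17] -> hit [15,16] leaf, test {P5@t=15}
        N29 x:[19/2,21/2] y:[13,19] z:[-7,-5] -> miss, prune
  N40 x:[18,29] y:[11,45] z:[-20,19] -> hit [18,19], descend [1, 3]
    N1 x:[18,57/2] y:[13,44] z:[-20,4] -> miss, prune
    N3 x:[37/2,29] y:[11,45] z:[4,19] -> hit [37/2,19], descend [4, 10]
      N4 x:[37/2,26] y:[31,45] z:[13,19] -> miss, prune
      N10 x:[37/2,29] y:[11,19] z:[4,9] -> miss, prune

order=[0, 36, 11, 18, 6, 28, 7, 29, 40, 1, 3, 4, 10]  |boxes|=13  |leaves|=1  hit=P5

== RESULT ==
5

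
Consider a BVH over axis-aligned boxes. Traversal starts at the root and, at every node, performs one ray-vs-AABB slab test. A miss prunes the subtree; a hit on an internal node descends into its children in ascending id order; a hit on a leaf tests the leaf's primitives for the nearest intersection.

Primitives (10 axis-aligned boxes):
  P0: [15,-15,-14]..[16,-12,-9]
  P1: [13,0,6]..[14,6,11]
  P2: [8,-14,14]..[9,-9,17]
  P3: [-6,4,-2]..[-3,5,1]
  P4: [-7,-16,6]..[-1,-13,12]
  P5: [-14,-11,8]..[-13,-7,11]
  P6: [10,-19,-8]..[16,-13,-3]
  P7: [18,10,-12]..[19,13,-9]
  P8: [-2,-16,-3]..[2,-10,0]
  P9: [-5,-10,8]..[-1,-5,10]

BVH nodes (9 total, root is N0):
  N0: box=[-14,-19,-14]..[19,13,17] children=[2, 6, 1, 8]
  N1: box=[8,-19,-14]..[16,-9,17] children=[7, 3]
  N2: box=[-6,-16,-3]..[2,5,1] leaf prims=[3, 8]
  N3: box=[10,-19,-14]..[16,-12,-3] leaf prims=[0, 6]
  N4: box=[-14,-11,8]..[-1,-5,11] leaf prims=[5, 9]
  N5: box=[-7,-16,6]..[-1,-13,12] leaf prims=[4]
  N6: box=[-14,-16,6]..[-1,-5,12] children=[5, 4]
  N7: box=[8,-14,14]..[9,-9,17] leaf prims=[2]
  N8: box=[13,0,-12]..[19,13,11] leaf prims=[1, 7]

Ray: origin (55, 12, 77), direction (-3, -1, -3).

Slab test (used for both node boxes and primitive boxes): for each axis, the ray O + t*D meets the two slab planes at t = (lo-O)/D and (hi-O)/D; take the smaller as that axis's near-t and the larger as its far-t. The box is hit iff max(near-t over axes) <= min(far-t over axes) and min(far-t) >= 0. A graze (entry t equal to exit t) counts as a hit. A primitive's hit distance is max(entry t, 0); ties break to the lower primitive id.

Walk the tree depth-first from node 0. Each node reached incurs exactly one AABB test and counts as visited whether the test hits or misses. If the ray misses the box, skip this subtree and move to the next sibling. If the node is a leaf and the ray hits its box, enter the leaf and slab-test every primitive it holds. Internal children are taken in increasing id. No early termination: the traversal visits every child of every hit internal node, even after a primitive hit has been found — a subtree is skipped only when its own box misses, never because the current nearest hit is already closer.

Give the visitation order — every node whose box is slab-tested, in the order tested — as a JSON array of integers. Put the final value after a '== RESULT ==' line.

Traverse from the root:
N0 x:[12,23] y:[-1,31] z:[20,91/3] -> hit [20,23], descend [1, 2, 6, 8]
  N1 x:[13,47/3] y:[21,31] z:[20,91/3] -> miss, prune
  N2 x:[53/3,61/3] y:[7,28] z:[76/3,80/3] -> miss, prune
  N6 x:[56/3,23] y:[17,28] z:[65/3,71/3] -> hit [65/3,23], descend [4, 5]
    N4 x:[56/3,23] y:[17,23] z:[22,23] -> hit [22,23] leaf, test {P5@t=68/3, P9(miss)}
    N5 x:[56/3,62/3] y:[25,28] z:[65/3,71/3] -> miss, prune
  N8 x:[12,14] y:[-1,12] z:[22,89/3] -> miss, prune

Visited [0, 1, 2, 6, 4, 5, 8]. Tests: 7 box, 1 leaf. Nearest: P5.

== RESULT ==
[0, 1, 2, 6, 4, 5, 8]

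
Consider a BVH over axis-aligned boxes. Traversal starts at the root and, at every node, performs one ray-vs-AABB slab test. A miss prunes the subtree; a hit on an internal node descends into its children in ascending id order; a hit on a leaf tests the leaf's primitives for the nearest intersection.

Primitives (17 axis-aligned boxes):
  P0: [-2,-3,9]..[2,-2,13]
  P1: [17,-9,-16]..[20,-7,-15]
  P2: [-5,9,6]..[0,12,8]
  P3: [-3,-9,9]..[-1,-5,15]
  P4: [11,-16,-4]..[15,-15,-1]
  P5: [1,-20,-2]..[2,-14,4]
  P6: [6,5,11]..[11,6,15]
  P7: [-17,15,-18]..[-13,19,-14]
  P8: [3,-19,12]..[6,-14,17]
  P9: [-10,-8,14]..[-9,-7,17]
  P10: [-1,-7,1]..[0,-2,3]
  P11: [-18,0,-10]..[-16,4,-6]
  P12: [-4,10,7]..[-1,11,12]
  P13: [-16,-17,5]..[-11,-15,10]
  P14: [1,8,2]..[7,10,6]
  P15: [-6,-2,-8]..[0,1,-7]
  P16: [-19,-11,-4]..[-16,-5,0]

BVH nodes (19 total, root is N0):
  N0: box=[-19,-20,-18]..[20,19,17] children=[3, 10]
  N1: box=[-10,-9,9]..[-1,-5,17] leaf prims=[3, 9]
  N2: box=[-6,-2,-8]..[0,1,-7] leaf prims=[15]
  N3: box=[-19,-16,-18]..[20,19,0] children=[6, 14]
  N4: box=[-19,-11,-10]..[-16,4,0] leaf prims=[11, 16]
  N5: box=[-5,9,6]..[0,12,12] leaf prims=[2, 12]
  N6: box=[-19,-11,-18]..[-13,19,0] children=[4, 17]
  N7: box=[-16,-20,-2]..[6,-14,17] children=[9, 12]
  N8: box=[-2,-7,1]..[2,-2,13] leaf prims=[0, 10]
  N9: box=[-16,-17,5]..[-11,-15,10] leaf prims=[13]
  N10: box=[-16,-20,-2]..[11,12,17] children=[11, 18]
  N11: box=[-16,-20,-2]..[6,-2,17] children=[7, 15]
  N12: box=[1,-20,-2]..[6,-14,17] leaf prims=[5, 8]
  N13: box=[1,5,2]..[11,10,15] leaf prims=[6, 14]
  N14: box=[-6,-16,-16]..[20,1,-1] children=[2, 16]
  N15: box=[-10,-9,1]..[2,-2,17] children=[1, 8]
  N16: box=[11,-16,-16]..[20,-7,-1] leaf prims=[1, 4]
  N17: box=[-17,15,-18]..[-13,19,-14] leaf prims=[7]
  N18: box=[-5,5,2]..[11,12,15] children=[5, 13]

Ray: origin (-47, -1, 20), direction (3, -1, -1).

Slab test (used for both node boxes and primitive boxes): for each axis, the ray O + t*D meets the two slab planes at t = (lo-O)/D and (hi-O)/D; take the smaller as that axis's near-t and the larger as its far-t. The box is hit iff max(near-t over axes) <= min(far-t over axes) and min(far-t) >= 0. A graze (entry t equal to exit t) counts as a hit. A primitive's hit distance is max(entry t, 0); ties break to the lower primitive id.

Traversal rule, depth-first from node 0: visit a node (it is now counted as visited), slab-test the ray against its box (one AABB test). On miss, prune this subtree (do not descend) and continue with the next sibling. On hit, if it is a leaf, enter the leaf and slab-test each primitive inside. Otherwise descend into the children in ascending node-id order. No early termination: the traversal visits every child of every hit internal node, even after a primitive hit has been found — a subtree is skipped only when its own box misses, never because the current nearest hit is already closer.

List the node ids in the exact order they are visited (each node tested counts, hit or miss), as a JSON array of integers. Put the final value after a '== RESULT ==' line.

Traverse from the root:
N0 x:[28/3,67/3] y:[-20,19] z:[3,38] -> hit [28/3,19], descend [3, 10]
  N3 x:[28/3,67/3] y:[-20,15] z:[20,38] -> miss, prune
  N10 x:[31/3,58/3] y:[-13,19] z:[3,22] -> hit [31/3,19], descend [11, 18]
    N11 x:[31/3,53/3] y:[1,19] z:[3,22] -> hit [31/3,53/3], descend [7, 15]
      N7 x:[31/3,53/3] y:[13,19] z:[3,22] -> hit [13,53/3], descend [9, 12]
        N9 x:[31/3,12] y:[14,16] z:[10,15] -> miss, prune
        N12 x:[16,53/3] y:[13,19] z:[3,22] -> hit [16,53/3] leaf, test {P5@t=16, P8(miss)}
      N15 x:[37/3,49/3] y:[1,8] z:[3,19] -> miss, prune
    N18 x:[14,58/3] y:[-13,-6] z:[5,18] -> miss, prune

Summary -> nodes [0, 3, 10, 11, 7, 9, 12, 15, 18]; box-tests=9; leaf-entries=1; first=P5

== RESULT ==
[0, 3, 10, 11, 7, 9, 12, 15, 18]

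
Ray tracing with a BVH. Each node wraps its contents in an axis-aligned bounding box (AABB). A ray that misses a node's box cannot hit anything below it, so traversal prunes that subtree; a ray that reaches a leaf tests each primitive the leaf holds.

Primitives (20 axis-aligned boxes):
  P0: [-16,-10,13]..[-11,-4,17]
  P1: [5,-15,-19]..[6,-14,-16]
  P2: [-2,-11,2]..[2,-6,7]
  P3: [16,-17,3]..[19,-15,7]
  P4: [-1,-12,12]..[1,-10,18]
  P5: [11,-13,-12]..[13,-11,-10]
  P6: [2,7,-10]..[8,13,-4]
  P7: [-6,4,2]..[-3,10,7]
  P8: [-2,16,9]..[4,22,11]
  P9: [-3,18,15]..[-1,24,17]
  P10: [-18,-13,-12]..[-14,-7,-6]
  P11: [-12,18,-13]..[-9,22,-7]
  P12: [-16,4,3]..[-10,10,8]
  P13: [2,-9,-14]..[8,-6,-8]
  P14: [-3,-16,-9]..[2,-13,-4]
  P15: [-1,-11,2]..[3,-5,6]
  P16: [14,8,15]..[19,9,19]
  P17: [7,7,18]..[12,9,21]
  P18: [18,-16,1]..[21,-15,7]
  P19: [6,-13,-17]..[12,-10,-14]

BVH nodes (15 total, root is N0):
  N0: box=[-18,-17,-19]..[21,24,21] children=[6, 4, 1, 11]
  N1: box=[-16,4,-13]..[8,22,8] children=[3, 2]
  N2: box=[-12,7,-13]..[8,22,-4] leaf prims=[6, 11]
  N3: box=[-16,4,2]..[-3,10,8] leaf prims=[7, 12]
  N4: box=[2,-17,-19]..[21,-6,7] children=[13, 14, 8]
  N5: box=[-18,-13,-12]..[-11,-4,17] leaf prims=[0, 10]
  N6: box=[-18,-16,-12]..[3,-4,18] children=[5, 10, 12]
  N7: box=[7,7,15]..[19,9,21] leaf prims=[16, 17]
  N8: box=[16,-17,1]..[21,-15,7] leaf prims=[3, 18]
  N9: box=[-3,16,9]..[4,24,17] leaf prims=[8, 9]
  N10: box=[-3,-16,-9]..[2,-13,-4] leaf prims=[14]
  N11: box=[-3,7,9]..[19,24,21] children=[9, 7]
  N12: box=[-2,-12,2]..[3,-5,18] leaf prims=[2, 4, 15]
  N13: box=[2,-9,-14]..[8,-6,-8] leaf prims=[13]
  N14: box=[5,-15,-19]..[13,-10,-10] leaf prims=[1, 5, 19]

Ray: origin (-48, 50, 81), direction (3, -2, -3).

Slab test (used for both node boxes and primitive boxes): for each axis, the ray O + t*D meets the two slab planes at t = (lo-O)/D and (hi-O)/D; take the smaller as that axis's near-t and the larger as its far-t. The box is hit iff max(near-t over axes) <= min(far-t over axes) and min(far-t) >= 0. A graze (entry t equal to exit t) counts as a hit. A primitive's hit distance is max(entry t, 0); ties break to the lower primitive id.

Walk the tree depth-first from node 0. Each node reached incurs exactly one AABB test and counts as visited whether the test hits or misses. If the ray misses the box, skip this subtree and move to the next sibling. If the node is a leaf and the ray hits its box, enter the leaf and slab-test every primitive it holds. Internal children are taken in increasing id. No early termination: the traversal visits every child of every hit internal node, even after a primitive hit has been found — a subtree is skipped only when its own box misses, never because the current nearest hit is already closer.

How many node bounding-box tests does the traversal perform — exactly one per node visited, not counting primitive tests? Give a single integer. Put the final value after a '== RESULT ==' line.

Traverse from the root:
N0 x:[10,23] y:[13,67/2] z:[20,100/3] -> hit [20,23], descend [1, 4, 6, 11]
  N1 x:[32/3,56/3] y:[14,23] z:[73/3,94/3] -> miss, prune
  N4 x:[50/3,23] y:[28,67/2] z:[74/3,100/3] -> miss, prune
  N6 x:[10,17] y:[27,33] z:[21,31] -> miss, prune
  N11 x:[15,67/3] y:[13,43/2] z:[20,24] -> hit [20,43/2], descend [7, 9]
    N7 x:[55/3,67/3] y:[41/2,43/2] z:[20,22] -> hit [41/2,43/2] leaf, test {P16@t=62/3, P17(miss)}
    N9 x:[15,52/3] y:[13,17] z:[64/3,24] -> miss, prune

order=[0, 1, 4, 6, 11, 7, 9]  |boxes|=7  |leaves|=1  hit=P16

== RESULT ==
7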